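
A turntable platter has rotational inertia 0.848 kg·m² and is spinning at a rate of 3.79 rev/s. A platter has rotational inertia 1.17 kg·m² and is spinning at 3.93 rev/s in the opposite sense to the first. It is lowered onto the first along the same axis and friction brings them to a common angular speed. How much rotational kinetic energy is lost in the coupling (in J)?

The coupling torques are internal; angular momentum about the shared axis is conserved.
Taking A's sense as positive: L = (0.8480)(3.79) − (1.170)(3.93) = -1.384 kg·m²·rev/s.
Combined I = 0.8480 + 1.170 = 2.018 kg·m².
ω_f = L / I = -1.384 / 2.018 = -0.6859 rev/s.
KE_i = ½ΣIω² = 597.1 J; KE_f = ½(2.018)(4.310)² = 18.74 J.

ΔKE lost ≈ 578 J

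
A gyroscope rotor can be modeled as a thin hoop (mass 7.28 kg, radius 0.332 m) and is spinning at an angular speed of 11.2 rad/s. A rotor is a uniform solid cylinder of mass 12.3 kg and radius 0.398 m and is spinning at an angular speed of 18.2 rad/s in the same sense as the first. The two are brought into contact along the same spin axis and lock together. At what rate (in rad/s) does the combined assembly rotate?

|ω_f| ≈ 15.0 rad/s

No external torque acts about the common axis, so total angular momentum is conserved.
Moments of inertia: I_A = (7.28)(0.332)² = 0.8024 kg·m²; I_B = ½(12.3)(0.398)² = 0.9742 kg·m².
Taking A's sense as positive: L = (0.8024)(11.2) + (0.9742)(18.2) = 26.72 kg·m²·rad/s.
Combined I = 0.8024 + 0.9742 = 1.777 kg·m².
ω_f = L / I = 26.72 / 1.777 = 15.04 rad/s.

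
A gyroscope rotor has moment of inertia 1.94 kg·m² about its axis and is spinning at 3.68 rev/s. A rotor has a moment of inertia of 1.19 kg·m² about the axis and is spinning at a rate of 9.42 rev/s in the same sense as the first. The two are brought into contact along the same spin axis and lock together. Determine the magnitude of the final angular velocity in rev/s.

No external torque acts about the common axis, so total angular momentum is conserved.
Taking A's sense as positive: L = (1.940)(3.68) + (1.190)(9.42) = 18.35 kg·m²·rev/s.
Combined I = 1.940 + 1.190 = 3.130 kg·m².
ω_f = L / I = 18.35 / 3.130 = 5.862 rev/s.

|ω_f| ≈ 5.86 rev/s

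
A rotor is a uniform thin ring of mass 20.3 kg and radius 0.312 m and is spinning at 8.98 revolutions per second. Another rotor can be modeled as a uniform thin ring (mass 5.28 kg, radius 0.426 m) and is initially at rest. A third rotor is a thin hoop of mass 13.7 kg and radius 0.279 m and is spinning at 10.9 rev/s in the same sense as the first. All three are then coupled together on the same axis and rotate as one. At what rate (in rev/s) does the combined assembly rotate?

|ω_f| ≈ 7.34 rev/s

The coupling torques are internal; angular momentum about the shared axis is conserved.
Moments of inertia: I_A = (20.3)(0.312)² = 1.976 kg·m²; I_B = (5.28)(0.426)² = 0.9582 kg·m²; I_C = (13.7)(0.279)² = 1.066 kg·m².
Taking A's sense as positive: L = (1.976)(8.98) + (1.066)(10.9) = 29.37 kg·m²·rev/s.
Combined I = 1.976 + 0.9582 + 1.066 = 4.001 kg·m².
ω_f = L / I = 29.37 / 4.001 = 7.341 rev/s.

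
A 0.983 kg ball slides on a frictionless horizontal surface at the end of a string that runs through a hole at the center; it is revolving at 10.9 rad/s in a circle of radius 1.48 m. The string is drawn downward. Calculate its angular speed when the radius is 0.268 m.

ω₂ ≈ 332 rad/s

The constraining force is radial, so m r² ω about the center is conserved.
ω₂ = ω₁ (r₁/r₂)² = (10.9)(1.48/0.268)² = 332.4 rad/s.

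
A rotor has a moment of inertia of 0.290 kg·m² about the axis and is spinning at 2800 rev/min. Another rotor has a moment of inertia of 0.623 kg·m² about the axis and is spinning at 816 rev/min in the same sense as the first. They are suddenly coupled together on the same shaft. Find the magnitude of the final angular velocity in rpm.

No external torque acts about the common axis, so total angular momentum is conserved.
Taking A's sense as positive: L = (0.2900)(2800) + (0.6230)(816) = 1320 kg·m²·rpm.
Combined I = 0.2900 + 0.6230 = 0.9130 kg·m².
ω_f = L / I = 1320 / 0.9130 = 1446 rpm.

|ω_f| ≈ 1450 rpm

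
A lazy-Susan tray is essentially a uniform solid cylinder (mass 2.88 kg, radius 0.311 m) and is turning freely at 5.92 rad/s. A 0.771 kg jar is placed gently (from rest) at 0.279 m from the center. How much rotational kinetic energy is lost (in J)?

energy lost ≈ 0.735 J

No external torque acts about the center; L_before = L_after.
I_p = ½(2.88)(0.311)² = 0.1393 kg·m².
Added inertia Σmr² = (0.771)(0.279)² = 0.06002 kg·m²; I_f = 0.1393 + 0.06002 = 0.1993 kg·m².
ω_f = I_p ω_i / I_f = (0.1393)(5.92) / 0.1993 = 4.137 rad/s.
KE_i = ½(0.1393)(5.920 rad/s)² = 2.441 J; KE_f = ½(0.1993)(4.137)² = 1.706 J.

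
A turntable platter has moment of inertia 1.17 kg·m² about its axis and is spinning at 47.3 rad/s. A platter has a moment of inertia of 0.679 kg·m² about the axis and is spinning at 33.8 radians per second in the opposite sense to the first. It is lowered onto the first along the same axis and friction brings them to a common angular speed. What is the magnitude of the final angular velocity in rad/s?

|ω_f| ≈ 17.5 rad/s

No external torque acts about the common axis, so total angular momentum is conserved.
Taking A's sense as positive: L = (1.170)(47.3) − (0.6790)(33.8) = 32.39 kg·m²·rad/s.
Combined I = 1.170 + 0.6790 = 1.849 kg·m².
ω_f = L / I = 32.39 / 1.849 = 17.52 rad/s.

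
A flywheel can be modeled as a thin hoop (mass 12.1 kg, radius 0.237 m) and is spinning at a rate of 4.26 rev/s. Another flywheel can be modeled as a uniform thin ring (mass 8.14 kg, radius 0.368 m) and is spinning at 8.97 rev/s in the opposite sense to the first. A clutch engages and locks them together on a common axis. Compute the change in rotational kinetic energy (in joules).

ΔKE ≈ -1450 J

No external torque acts about the common axis, so total angular momentum is conserved.
Moments of inertia: I_A = (12.1)(0.237)² = 0.6796 kg·m²; I_B = (8.14)(0.368)² = 1.102 kg·m².
Taking A's sense as positive: L = (0.6796)(4.26) − (1.102)(8.97) = -6.993 kg·m²·rev/s.
Combined I = 0.6796 + 1.102 = 1.782 kg·m².
ω_f = L / I = -6.993 / 1.782 = -3.924 rev/s.
KE_i = ½ΣIω² = 1994 J; KE_f = ½(1.782)(24.66)² = 541.7 J.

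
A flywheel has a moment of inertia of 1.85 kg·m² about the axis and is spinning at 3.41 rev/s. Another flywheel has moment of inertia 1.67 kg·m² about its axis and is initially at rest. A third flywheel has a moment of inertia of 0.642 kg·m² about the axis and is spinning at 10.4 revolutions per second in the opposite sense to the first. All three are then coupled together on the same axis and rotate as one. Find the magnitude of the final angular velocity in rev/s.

|ω_f| ≈ 0.0885 rev/s

No external torque acts about the common axis, so total angular momentum is conserved.
Taking A's sense as positive: L = (1.850)(3.41) − (0.6420)(10.4) = -0.3683 kg·m²·rev/s.
Combined I = 1.850 + 1.670 + 0.6420 = 4.162 kg·m².
ω_f = L / I = -0.3683 / 4.162 = -0.08849 rev/s.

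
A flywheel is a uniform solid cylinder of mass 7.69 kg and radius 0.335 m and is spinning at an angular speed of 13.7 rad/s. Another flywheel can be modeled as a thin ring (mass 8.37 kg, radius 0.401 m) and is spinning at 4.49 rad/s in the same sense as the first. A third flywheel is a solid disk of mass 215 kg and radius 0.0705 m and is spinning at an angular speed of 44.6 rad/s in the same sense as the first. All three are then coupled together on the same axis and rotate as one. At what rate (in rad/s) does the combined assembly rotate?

|ω_f| ≈ 15.5 rad/s

No external torque acts about the common axis, so total angular momentum is conserved.
Moments of inertia: I_A = ½(7.69)(0.335)² = 0.4315 kg·m²; I_B = (8.37)(0.401)² = 1.346 kg·m²; I_C = ½(215)(0.0705)² = 0.5343 kg·m².
Taking A's sense as positive: L = (0.4315)(13.7) + (1.346)(4.49) + (0.5343)(44.6) = 35.78 kg·m²·rad/s.
Combined I = 0.4315 + 1.346 + 0.5343 = 2.312 kg·m².
ω_f = L / I = 35.78 / 2.312 = 15.48 rad/s.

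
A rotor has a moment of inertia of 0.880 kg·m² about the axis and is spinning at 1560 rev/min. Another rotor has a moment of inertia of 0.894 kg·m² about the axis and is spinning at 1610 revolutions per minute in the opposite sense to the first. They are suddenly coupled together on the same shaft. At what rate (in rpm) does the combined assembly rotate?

No external torque acts about the common axis, so total angular momentum is conserved.
Taking A's sense as positive: L = (0.8800)(1560) − (0.8940)(1610) = -66.54 kg·m²·rpm.
Combined I = 0.8800 + 0.8940 = 1.774 kg·m².
ω_f = L / I = -66.54 / 1.774 = -37.51 rpm.

|ω_f| ≈ 37.5 rpm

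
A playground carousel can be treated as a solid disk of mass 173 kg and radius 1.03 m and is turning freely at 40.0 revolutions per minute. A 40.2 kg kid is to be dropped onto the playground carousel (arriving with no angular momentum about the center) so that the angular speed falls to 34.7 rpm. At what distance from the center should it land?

No external torque acts about the center; L_before = L_after.
I_p = ½(173)(1.03)² = 91.77 kg·m².
I_p ω_i = (I_p + m r²) ω_f ⇒ m r² = I_p(ω_i/ω_f − 1) = 91.77(40.0/34.7 − 1) = 14.02 kg·m².
r = √(14.02/40.2) = 0.5905 m.

r ≈ 0.590 m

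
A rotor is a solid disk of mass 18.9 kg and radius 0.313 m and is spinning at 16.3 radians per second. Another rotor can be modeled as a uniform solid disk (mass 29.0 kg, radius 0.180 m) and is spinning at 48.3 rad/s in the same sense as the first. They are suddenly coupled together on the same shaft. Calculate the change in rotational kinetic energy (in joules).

ΔKE ≈ -160 J

No external torque acts about the common axis, so total angular momentum is conserved.
Moments of inertia: I_A = ½(18.9)(0.313)² = 0.9258 kg·m²; I_B = ½(29.0)(0.180)² = 0.4698 kg·m².
Taking A's sense as positive: L = (0.9258)(16.3) + (0.4698)(48.3) = 37.78 kg·m²·rad/s.
Combined I = 0.9258 + 0.4698 = 1.396 kg·m².
ω_f = L / I = 37.78 / 1.396 = 27.07 rad/s.
KE_i = ½ΣIω² = 671.0 J; KE_f = ½(1.396)(27.07)² = 511.4 J.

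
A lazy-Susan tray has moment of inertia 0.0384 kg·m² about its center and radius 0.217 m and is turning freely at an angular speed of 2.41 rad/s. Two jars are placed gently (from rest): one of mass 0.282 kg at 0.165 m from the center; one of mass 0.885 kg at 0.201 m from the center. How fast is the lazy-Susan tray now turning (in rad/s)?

ω_f ≈ 1.13 rad/s

No external torque acts about the center; L_before = L_after.
Added inertia Σmr² = (0.282)(0.165)² + (0.885)(0.201)² = 0.04343 kg·m²; I_f = 0.03840 + 0.04343 = 0.08183 kg·m².
ω_f = I_p ω_i / I_f = (0.03840)(2.41) / 0.08183 = 1.131 rad/s.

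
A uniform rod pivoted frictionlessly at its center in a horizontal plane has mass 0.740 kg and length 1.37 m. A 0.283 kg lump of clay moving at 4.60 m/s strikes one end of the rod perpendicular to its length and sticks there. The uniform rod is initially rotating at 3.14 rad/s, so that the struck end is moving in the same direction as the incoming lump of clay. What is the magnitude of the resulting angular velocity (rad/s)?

About the pivot the impulsive forces during the collision are internal, so angular momentum about that axis is conserved.
I_p = (1/12)(0.740)(1.37)² = 0.1157 kg·m². Taking the sense of the lump of clay's angular momentum as positive, L_{lump} = m v R = (0.283)(4.60)(1.37/2) = 0.8917 kg·m²/s.
L_i = +I_p ω_p + m v R = +(0.1157)(3.14) + 0.8917 = 1.255 kg·m²/s.
After sticking, I_f = I_p + m R² = 0.1157 + (0.283)(1.37/2)² = 0.2485 kg·m².
ω_f = L_i / I_f = 1.255 / 0.2485 = 5.050 rad/s.

|ω_f| ≈ 5.05 rad/s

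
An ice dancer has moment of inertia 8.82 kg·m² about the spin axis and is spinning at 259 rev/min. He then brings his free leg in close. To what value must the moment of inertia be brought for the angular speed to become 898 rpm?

With no external torque about the axis, L is conserved: I₁ω₁ = I₂ω₂.
I₂ = I₁ω₁ / ω₂ = (8.82)(259) / (898) = 2.544 kg·m².

I₂ ≈ 2.54 kg·m²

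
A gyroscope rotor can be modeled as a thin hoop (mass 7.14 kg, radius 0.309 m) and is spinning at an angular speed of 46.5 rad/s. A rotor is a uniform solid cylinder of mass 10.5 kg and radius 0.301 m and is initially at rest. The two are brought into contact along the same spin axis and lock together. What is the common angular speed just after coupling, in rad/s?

|ω_f| ≈ 27.4 rad/s

No external torque acts about the common axis, so total angular momentum is conserved.
Moments of inertia: I_A = (7.14)(0.309)² = 0.6817 kg·m²; I_B = ½(10.5)(0.301)² = 0.4757 kg·m².
Taking A's sense as positive: L = (0.6817)(46.5) = 31.70 kg·m²·rad/s.
Combined I = 0.6817 + 0.4757 = 1.157 kg·m².
ω_f = L / I = 31.70 / 1.157 = 27.39 rad/s.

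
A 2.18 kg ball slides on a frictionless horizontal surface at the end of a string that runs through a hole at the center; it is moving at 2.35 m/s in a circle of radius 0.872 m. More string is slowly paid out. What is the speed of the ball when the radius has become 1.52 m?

v₂ ≈ 1.35 m/s

The only horizontal force on the mass is along the cord (radial), so it exerts no torque about the hole and angular momentum m v r is conserved.
v₂ = v₁ r₁ / r₂ = (2.35)(0.872) / (1.52) = 1.348 m/s.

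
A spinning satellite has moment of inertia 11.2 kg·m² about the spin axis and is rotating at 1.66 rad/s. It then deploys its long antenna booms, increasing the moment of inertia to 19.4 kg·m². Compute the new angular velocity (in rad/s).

ω₂ ≈ 0.958 rad/s

Angular momentum about the spin axis is conserved since the torque about it is zero.
ω₂ = I₁ω₁ / I₂ = (11.20)(1.66 rad/s) / (19.40) = 0.9584 rad/s.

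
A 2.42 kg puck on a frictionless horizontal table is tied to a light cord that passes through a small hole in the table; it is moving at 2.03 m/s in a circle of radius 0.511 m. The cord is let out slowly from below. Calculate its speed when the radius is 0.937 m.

Central (radial) force ⇒ zero torque about the center ⇒ m v r is constant.
v₂ = v₁ r₁ / r₂ = (2.03)(0.511) / (0.937) = 1.107 m/s.

v₂ ≈ 1.11 m/s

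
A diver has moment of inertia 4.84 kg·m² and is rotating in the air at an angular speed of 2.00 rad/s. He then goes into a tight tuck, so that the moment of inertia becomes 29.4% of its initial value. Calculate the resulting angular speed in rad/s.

ω₂ ≈ 6.80 rad/s

With no external torque about the axis, L is conserved: I₁ω₁ = I₂ω₂.
I₂ = 0.294 × 4.84 = 1.423 kg·m².
ω₂ = I₁ω₁ / I₂ = (4.840)(2.00 rad/s) / (1.423) = 6.803 rad/s.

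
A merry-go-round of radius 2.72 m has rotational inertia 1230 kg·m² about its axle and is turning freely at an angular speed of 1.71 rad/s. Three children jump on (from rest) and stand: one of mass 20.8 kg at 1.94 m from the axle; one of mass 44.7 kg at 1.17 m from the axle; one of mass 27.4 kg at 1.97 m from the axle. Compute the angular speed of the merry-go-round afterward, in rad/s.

No external torque acts about the axle; L_before = L_after.
Added inertia Σmr² = (20.8)(1.94)² + (44.7)(1.17)² + (27.4)(1.97)² = 245.8 kg·m²; I_f = 1230 + 245.8 = 1476 kg·m².
ω_f = I_p ω_i / I_f = (1230)(1.71) / 1476 = 1.425 rad/s.

ω_f ≈ 1.43 rad/s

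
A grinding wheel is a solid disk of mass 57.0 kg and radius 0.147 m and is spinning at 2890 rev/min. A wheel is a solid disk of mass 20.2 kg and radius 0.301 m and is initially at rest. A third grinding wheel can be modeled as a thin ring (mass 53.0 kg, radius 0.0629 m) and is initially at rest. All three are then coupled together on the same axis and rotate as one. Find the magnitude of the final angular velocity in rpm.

|ω_f| ≈ 1020 rpm

The coupling torques are internal; angular momentum about the shared axis is conserved.
Moments of inertia: I_A = ½(57.0)(0.147)² = 0.6159 kg·m²; I_B = ½(20.2)(0.301)² = 0.9151 kg·m²; I_C = (53.0)(0.0629)² = 0.2097 kg·m².
Taking A's sense as positive: L = (0.6159)(2890) = 1780 kg·m²·rpm.
Combined I = 0.6159 + 0.9151 + 0.2097 = 1.741 kg·m².
ω_f = L / I = 1780 / 1.741 = 1023 rpm.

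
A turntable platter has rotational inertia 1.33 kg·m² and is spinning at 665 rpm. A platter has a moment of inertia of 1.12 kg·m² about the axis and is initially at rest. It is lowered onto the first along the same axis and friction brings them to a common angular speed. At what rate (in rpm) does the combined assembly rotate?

No external torque acts about the common axis, so total angular momentum is conserved.
Taking A's sense as positive: L = (1.330)(665) = 884.4 kg·m²·rpm.
Combined I = 1.330 + 1.120 = 2.450 kg·m².
ω_f = L / I = 884.4 / 2.450 = 361.0 rpm.

|ω_f| ≈ 361 rpm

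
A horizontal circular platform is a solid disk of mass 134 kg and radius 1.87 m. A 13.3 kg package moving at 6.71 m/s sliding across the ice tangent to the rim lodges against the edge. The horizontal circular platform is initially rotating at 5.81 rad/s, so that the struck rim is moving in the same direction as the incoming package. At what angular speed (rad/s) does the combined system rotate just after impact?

The axle reaction passes through the central axle and exerts no torque about it; angular momentum about the central axle is conserved through the impact.
I_p = ½(134)(1.87)² = 234.3 kg·m². Taking the sense of the package's angular momentum as positive, L_{package} = m v R = (13.3)(6.71)(1.87) = 166.9 kg·m²/s.
L_i = +I_p ω_p + m v R = +(234.3)(5.81) + 166.9 = 1528 kg·m²/s.
After sticking, I_f = I_p + m R² = 234.3 + (13.3)(1.87)² = 280.8 kg·m².
ω_f = L_i / I_f = 1528 / 280.8 = 5.442 rad/s.

|ω_f| ≈ 5.44 rad/s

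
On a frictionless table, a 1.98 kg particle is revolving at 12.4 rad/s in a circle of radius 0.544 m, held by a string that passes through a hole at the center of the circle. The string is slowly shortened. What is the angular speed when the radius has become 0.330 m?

The constraining force is radial, so m r² ω about the center is conserved.
ω₂ = ω₁ (r₁/r₂)² = (12.4)(0.544/0.330)² = 33.70 rad/s.

ω₂ ≈ 33.7 rad/s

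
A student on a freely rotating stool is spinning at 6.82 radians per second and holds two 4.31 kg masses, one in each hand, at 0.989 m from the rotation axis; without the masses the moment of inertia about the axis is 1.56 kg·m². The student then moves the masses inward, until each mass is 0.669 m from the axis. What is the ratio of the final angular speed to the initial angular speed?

ω₂/ω₁ ≈ 1.84

Angular momentum about the spin axis is conserved since the torque about it is zero.
I₁ = 1.56 + 2(4.31)(0.989)² = 9.991 kg·m²; I₂ = 1.56 + 2(4.31)(0.669)² = 5.418 kg·m².
ω₂/ω₁ = I₁/I₂ = 9.991 / 5.418 = 1.844.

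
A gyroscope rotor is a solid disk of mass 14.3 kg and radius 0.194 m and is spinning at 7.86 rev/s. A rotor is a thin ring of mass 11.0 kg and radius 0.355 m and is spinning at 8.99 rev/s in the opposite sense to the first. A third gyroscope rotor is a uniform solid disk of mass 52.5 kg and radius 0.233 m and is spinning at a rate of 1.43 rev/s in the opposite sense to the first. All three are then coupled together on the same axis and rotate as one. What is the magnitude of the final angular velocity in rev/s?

|ω_f| ≈ 4.02 rev/s

No external torque acts about the common axis, so total angular momentum is conserved.
Moments of inertia: I_A = ½(14.3)(0.194)² = 0.2691 kg·m²; I_B = (11.0)(0.355)² = 1.386 kg·m²; I_C = ½(52.5)(0.233)² = 1.425 kg·m².
Taking A's sense as positive: L = (0.2691)(7.86) − (1.386)(8.99) − (1.425)(1.43) = -12.39 kg·m²·rev/s.
Combined I = 0.2691 + 1.386 + 1.425 = 3.080 kg·m².
ω_f = L / I = -12.39 / 3.080 = -4.021 rev/s.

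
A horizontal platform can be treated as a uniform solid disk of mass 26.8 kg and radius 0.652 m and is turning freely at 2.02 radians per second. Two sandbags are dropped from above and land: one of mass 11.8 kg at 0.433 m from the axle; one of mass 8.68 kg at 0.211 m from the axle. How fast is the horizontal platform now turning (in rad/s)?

ω_f ≈ 1.39 rad/s

The added mass arrives with no angular momentum about the axle, and any external torque about the axle is negligible, so the system's angular momentum is conserved.
I_p = ½(26.8)(0.652)² = 5.696 kg·m².
Added inertia Σmr² = (11.8)(0.433)² + (8.68)(0.211)² = 2.599 kg·m²; I_f = 5.696 + 2.599 = 8.295 kg·m².
ω_f = I_p ω_i / I_f = (5.696)(2.02) / 8.295 = 1.387 rad/s.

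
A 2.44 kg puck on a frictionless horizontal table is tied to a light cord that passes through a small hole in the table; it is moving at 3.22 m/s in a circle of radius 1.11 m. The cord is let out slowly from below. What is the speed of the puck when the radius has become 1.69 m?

v₂ ≈ 2.11 m/s

The only horizontal force on the mass is along the cord (radial), so it exerts no torque about the hole and angular momentum m v r is conserved.
v₂ = v₁ r₁ / r₂ = (3.22)(1.11) / (1.69) = 2.115 m/s.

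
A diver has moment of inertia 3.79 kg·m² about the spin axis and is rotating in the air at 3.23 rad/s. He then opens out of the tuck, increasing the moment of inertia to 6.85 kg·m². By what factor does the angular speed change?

ω₂/ω₁ ≈ 0.553

Angular momentum about the spin axis is conserved since the torque about it is zero.
ω₂/ω₁ = I₁/I₂ = 3.790 / 6.850 = 0.5533.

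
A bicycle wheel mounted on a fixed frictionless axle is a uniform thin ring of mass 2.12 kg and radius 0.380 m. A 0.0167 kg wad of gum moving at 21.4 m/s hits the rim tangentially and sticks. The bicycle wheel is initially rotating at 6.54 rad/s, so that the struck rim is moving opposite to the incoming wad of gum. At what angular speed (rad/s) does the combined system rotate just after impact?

|ω_f| ≈ 6.05 rad/s

The axle reaction passes through the axle and exerts no torque about it; angular momentum about the axle is conserved through the impact.
I_p = (2.12)(0.380)² = 0.3061 kg·m². Taking the sense of the wad of gum's angular momentum as positive, L_{wad} = m v R = (0.0167)(21.4)(0.380) = 0.1358 kg·m²/s.
L_i = −I_p ω_p + m v R = −(0.3061)(6.54) + 0.1358 = -1.866 kg·m²/s.
After sticking, I_f = I_p + m R² = 0.3061 + (0.0167)(0.380)² = 0.3085 kg·m².
ω_f = L_i / I_f = -1.866 / 0.3085 = -6.049 rad/s.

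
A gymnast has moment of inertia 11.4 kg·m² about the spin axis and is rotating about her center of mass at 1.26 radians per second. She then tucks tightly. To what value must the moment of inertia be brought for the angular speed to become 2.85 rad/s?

I₂ ≈ 5.04 kg·m²

With no external torque about the axis, L is conserved: I₁ω₁ = I₂ω₂.
I₂ = I₁ω₁ / ω₂ = (11.4)(1.26) / (2.85) = 5.040 kg·m².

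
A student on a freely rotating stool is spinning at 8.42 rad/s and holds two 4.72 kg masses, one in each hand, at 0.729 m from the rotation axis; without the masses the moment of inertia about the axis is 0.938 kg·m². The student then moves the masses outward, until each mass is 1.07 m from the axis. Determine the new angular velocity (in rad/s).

ω₂ ≈ 4.27 rad/s

No external torque acts about the spin axis, so angular momentum is conserved.
I₁ = 0.938 + 2(4.72)(0.729)² = 5.955 kg·m²; I₂ = 0.938 + 2(4.72)(1.07)² = 11.75 kg·m².
ω₂ = I₁ω₁ / I₂ = (5.955)(8.42 rad/s) / (11.75) = 4.269 rad/s.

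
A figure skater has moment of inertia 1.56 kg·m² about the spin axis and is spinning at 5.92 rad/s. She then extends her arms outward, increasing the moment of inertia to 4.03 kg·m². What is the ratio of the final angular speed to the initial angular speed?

ω₂/ω₁ ≈ 0.387

With no external torque about the axis, L is conserved: I₁ω₁ = I₂ω₂.
ω₂/ω₁ = I₁/I₂ = 1.560 / 4.030 = 0.3871.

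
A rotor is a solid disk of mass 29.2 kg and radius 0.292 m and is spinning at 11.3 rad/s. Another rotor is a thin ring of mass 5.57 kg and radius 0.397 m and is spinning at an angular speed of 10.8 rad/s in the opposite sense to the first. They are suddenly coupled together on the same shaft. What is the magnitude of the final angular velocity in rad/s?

|ω_f| ≈ 2.16 rad/s

The coupling torques are internal; angular momentum about the shared axis is conserved.
Moments of inertia: I_A = ½(29.2)(0.292)² = 1.245 kg·m²; I_B = (5.57)(0.397)² = 0.8779 kg·m².
Taking A's sense as positive: L = (1.245)(11.3) − (0.8779)(10.8) = 4.586 kg·m²·rad/s.
Combined I = 1.245 + 0.8779 = 2.123 kg·m².
ω_f = L / I = 4.586 / 2.123 = 2.160 rad/s.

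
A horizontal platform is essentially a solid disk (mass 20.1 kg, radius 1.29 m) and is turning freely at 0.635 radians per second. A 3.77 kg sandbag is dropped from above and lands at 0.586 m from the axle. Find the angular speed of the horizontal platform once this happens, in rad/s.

ω_f ≈ 0.589 rad/s

The added mass arrives with no angular momentum about the axle, and any external torque about the axle is negligible, so the system's angular momentum is conserved.
I_p = ½(20.1)(1.29)² = 16.72 kg·m².
Added inertia Σmr² = (3.77)(0.586)² = 1.295 kg·m²; I_f = 16.72 + 1.295 = 18.02 kg·m².
ω_f = I_p ω_i / I_f = (16.72)(0.635) / 18.02 = 0.5894 rad/s.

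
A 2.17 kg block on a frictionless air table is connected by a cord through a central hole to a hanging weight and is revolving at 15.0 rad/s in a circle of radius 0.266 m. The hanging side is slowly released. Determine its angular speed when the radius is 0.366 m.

ω₂ ≈ 7.92 rad/s

The constraining force is radial, so m r² ω about the center is conserved.
ω₂ = ω₁ (r₁/r₂)² = (15.0)(0.266/0.366)² = 7.923 rad/s.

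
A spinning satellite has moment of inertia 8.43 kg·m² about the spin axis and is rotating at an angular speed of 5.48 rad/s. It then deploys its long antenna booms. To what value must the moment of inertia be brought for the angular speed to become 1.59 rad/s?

Angular momentum about the spin axis is conserved since the torque about it is zero.
I₂ = I₁ω₁ / ω₂ = (8.43)(5.48) / (1.59) = 29.05 kg·m².

I₂ ≈ 29.1 kg·m²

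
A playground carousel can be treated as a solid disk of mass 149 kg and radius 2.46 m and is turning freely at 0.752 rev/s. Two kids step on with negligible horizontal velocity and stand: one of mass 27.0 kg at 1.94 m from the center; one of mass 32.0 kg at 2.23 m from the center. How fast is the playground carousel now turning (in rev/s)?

ω_f ≈ 0.476 rev/s

The added mass arrives with no angular momentum about the center, and any external torque about the center is negligible, so the system's angular momentum is conserved.
I_p = ½(149)(2.46)² = 450.8 kg·m².
Added inertia Σmr² = (27.0)(1.94)² + (32.0)(2.23)² = 260.8 kg·m²; I_f = 450.8 + 260.8 = 711.6 kg·m².
ω_f = I_p ω_i / I_f = (450.8)(0.752) / 711.6 = 0.4764 rev/s.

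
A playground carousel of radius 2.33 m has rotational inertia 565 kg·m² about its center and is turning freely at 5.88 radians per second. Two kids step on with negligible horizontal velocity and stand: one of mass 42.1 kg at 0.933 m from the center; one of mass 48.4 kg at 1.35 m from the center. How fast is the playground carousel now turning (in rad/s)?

The added mass arrives with no angular momentum about the center, and any external torque about the center is negligible, so the system's angular momentum is conserved.
Added inertia Σmr² = (42.1)(0.933)² + (48.4)(1.35)² = 124.9 kg·m²; I_f = 565.0 + 124.9 = 689.9 kg·m².
ω_f = I_p ω_i / I_f = (565.0)(5.88) / 689.9 = 4.816 rad/s.

ω_f ≈ 4.82 rad/s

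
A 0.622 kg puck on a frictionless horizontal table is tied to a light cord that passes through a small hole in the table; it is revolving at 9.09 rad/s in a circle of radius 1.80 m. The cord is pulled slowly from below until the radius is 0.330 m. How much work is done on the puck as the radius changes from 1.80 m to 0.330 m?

W ≈ 2390 J

The constraining force is radial, so m r² ω about the center is conserved.
ω₂ = ω₁ (r₁/r₂)² = (9.09)(1.80/0.330)² = 270.4 rad/s.
W = ΔKE = ½m(v₂² − v₁²) = 2394 J.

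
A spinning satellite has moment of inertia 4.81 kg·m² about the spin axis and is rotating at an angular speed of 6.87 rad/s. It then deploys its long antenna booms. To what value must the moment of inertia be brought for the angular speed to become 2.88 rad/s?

I₂ ≈ 11.5 kg·m²

With no external torque about the axis, L is conserved: I₁ω₁ = I₂ω₂.
I₂ = I₁ω₁ / ω₂ = (4.81)(6.87) / (2.88) = 11.47 kg·m².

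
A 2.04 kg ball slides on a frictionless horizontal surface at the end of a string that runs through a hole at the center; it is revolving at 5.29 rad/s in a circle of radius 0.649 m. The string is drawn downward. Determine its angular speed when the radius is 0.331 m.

The constraining force is radial, so m r² ω about the center is conserved.
ω₂ = ω₁ (r₁/r₂)² = (5.29)(0.649/0.331)² = 20.34 rad/s.

ω₂ ≈ 20.3 rad/s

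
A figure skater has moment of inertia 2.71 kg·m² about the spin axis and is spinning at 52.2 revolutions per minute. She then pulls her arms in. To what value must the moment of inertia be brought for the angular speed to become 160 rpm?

With no external torque about the axis, L is conserved: I₁ω₁ = I₂ω₂.
I₂ = I₁ω₁ / ω₂ = (2.71)(52.2) / (160) = 0.8841 kg·m².

I₂ ≈ 0.884 kg·m²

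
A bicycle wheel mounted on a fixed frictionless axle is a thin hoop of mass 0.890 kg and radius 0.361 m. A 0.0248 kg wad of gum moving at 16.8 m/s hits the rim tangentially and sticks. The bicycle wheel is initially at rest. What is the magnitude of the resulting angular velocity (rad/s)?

|ω_f| ≈ 1.26 rad/s

About the axle the impulsive forces during the collision are internal, so angular momentum about that axis is conserved.
I_p = (0.890)(0.361)² = 0.1160 kg·m². Taking the sense of the wad of gum's angular momentum as positive, L_{wad} = m v R = (0.0248)(16.8)(0.361) = 0.1504 kg·m²/s.
L_i = 0 + 0.1504 = 0.1504 kg·m²/s.
After sticking, I_f = I_p + m R² = 0.1160 + (0.0248)(0.361)² = 0.1192 kg·m².
ω_f = L_i / I_f = 0.1504 / 0.1192 = 1.262 rad/s.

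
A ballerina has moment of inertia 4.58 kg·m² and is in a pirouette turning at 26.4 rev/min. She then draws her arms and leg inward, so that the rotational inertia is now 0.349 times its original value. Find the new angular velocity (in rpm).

Angular momentum about the spin axis is conserved since the torque about it is zero.
I₂ = 0.349 × 4.58 = 1.598 kg·m².
ω₂ = I₁ω₁ / I₂ = (4.580)(26.4 rpm) / (1.598) = 75.64 rpm.

ω₂ ≈ 75.6 rpm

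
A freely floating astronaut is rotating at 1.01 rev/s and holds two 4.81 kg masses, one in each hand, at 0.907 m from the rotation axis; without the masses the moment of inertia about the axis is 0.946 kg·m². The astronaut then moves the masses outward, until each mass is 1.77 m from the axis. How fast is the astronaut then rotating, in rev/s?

ω₂ ≈ 0.288 rev/s

Angular momentum about the spin axis is conserved since the torque about it is zero.
I₁ = 0.946 + 2(4.81)(0.907)² = 8.860 kg·m²; I₂ = 0.946 + 2(4.81)(1.77)² = 31.08 kg·m².
ω₂ = I₁ω₁ / I₂ = (8.860)(1.01 rev/s) / (31.08) = 0.2879 rev/s.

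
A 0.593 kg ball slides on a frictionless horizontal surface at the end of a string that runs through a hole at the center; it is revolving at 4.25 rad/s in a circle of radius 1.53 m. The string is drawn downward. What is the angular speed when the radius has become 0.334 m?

No torque about the axis ⇒ m r₁² ω₁ = m r₂² ω₂.
ω₂ = ω₁ (r₁/r₂)² = (4.25)(1.53/0.334)² = 89.18 rad/s.

ω₂ ≈ 89.2 rad/s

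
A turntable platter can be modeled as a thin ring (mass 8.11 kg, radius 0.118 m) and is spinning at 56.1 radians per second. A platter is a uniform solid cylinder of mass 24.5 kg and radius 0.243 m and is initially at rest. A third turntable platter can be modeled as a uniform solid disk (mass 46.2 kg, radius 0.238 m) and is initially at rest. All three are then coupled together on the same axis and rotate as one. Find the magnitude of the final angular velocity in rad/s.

The coupling torques are internal; angular momentum about the shared axis is conserved.
Moments of inertia: I_A = (8.11)(0.118)² = 0.1129 kg·m²; I_B = ½(24.5)(0.243)² = 0.7234 kg·m²; I_C = ½(46.2)(0.238)² = 1.308 kg·m².
Taking A's sense as positive: L = (0.1129)(56.1) = 6.335 kg·m²·rad/s.
Combined I = 0.1129 + 0.7234 + 1.308 = 2.145 kg·m².
ω_f = L / I = 6.335 / 2.145 = 2.954 rad/s.

|ω_f| ≈ 2.95 rad/s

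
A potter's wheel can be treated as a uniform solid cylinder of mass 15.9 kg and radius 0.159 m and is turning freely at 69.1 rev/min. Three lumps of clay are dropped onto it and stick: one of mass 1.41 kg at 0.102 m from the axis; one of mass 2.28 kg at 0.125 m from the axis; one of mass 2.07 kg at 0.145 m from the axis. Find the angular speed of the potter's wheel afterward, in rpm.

ω_f ≈ 47.1 rpm

No external torque acts about the axis; L_before = L_after.
I_p = ½(15.9)(0.159)² = 0.2010 kg·m².
Added inertia Σmr² = (1.41)(0.102)² + (2.28)(0.125)² + (2.07)(0.145)² = 0.09382 kg·m²; I_f = 0.2010 + 0.09382 = 0.2948 kg·m².
ω_f = I_p ω_i / I_f = (0.2010)(69.1) / 0.2948 = 47.11 rpm.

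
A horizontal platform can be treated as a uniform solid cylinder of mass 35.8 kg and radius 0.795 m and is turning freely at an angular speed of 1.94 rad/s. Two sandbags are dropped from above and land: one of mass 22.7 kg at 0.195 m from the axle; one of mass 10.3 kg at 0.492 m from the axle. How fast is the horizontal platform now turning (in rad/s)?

ω_f ≈ 1.50 rad/s

The added mass arrives with no angular momentum about the axle, and any external torque about the axle is negligible, so the system's angular momentum is conserved.
I_p = ½(35.8)(0.795)² = 11.31 kg·m².
Added inertia Σmr² = (22.7)(0.195)² + (10.3)(0.492)² = 3.356 kg·m²; I_f = 11.31 + 3.356 = 14.67 kg·m².
ω_f = I_p ω_i / I_f = (11.31)(1.94) / 14.67 = 1.496 rad/s.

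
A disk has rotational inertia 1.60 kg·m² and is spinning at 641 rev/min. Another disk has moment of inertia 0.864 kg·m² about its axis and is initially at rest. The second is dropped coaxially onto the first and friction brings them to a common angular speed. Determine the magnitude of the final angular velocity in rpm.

|ω_f| ≈ 416 rpm

No external torque acts about the common axis, so total angular momentum is conserved.
Taking A's sense as positive: L = (1.600)(641) = 1026 kg·m²·rpm.
Combined I = 1.600 + 0.8640 = 2.464 kg·m².
ω_f = L / I = 1026 / 2.464 = 416.2 rpm.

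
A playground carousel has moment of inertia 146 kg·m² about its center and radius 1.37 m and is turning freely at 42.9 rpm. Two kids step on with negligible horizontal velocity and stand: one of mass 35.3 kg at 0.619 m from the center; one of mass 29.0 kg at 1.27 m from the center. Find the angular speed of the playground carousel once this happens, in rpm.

The added mass arrives with no angular momentum about the center, and any external torque about the center is negligible, so the system's angular momentum is conserved.
Added inertia Σmr² = (35.3)(0.619)² + (29.0)(1.27)² = 60.30 kg·m²; I_f = 146.0 + 60.30 = 206.3 kg·m².
ω_f = I_p ω_i / I_f = (146.0)(42.9) / 206.3 = 30.36 rpm.

ω_f ≈ 30.4 rpm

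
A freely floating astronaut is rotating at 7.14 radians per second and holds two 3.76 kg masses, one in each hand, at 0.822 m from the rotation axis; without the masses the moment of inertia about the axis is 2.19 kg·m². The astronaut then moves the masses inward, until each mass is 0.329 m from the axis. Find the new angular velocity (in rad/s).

ω₂ ≈ 17.3 rad/s

Angular momentum about the spin axis is conserved since the torque about it is zero.
I₁ = 2.19 + 2(3.76)(0.822)² = 7.271 kg·m²; I₂ = 2.19 + 2(3.76)(0.329)² = 3.004 kg·m².
ω₂ = I₁ω₁ / I₂ = (7.271)(7.14 rad/s) / (3.004) = 17.28 rad/s.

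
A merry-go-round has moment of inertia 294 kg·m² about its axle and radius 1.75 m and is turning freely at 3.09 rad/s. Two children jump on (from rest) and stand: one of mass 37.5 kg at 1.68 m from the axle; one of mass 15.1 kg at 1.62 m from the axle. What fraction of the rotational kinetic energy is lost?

No external torque acts about the axle; L_before = L_after.
Added inertia Σmr² = (37.5)(1.68)² + (15.1)(1.62)² = 145.5 kg·m²; I_f = 294.0 + 145.5 = 439.5 kg·m².
ω_f = I_p ω_i / I_f = (294.0)(3.09) / 439.5 = 2.067 rad/s.
KE_i = ½(294.0)(3.090 rad/s)² = 1404 J; KE_f = ½(439.5)(2.067)² = 939.0 J.
Fraction lost = 0.3310.

fraction ≈ 0.331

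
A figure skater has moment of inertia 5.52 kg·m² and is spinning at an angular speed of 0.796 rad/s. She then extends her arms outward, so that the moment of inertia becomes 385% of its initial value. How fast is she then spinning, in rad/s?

ω₂ ≈ 0.207 rad/s

With no external torque about the axis, L is conserved: I₁ω₁ = I₂ω₂.
I₂ = 3.85 × 5.52 = 21.25 kg·m².
ω₂ = I₁ω₁ / I₂ = (5.520)(0.796 rad/s) / (21.25) = 0.2068 rad/s.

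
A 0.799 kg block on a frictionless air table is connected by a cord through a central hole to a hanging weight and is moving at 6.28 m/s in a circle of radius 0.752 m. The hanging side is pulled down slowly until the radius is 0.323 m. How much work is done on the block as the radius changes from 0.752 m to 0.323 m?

The only horizontal force on the mass is along the cord (radial), so it exerts no torque about the hole and angular momentum m v r is conserved.
v₂ = v₁ r₁ / r₂ = (6.28)(0.752) / (0.323) = 14.62 m/s.
W = ΔKE = ½m(v₂² − v₁²) = 69.65 J.

W ≈ 69.6 J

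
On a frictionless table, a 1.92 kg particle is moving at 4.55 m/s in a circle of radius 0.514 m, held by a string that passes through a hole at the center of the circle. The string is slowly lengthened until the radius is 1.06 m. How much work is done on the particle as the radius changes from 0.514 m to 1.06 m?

The only horizontal force on the mass is along the cord (radial), so it exerts no torque about the hole and angular momentum m v r is conserved.
v₂ = v₁ r₁ / r₂ = (4.55)(0.514) / (1.06) = 2.206 m/s.
W = ΔKE = ½m(v₂² − v₁²) = -15.20 J.

W ≈ -15.2 J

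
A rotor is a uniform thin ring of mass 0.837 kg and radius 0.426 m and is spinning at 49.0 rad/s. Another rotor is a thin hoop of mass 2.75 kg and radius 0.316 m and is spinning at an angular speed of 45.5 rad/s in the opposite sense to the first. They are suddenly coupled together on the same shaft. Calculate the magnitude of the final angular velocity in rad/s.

|ω_f| ≈ 11.8 rad/s

The coupling torques are internal; angular momentum about the shared axis is conserved.
Moments of inertia: I_A = (0.837)(0.426)² = 0.1519 kg·m²; I_B = (2.75)(0.316)² = 0.2746 kg·m².
Taking A's sense as positive: L = (0.1519)(49.0) − (0.2746)(45.5) = -5.052 kg·m²·rad/s.
Combined I = 0.1519 + 0.2746 = 0.4265 kg·m².
ω_f = L / I = -5.052 / 0.4265 = -11.84 rad/s.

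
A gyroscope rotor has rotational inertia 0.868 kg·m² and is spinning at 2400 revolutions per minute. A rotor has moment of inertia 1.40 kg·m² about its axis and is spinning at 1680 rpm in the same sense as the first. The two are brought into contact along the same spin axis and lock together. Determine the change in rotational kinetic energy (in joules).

No external torque acts about the common axis, so total angular momentum is conserved.
Taking A's sense as positive: L = (0.8680)(2400) + (1.400)(1680) = 4435 kg·m²·rpm.
Combined I = 0.8680 + 1.400 = 2.268 kg·m².
ω_f = L / I = 4435 / 2.268 = 1956 rpm.
KE_i = ½ΣIω² = 49080 J; KE_f = ½(2.268)(204.8)² = 47560 J.

ΔKE ≈ -1520 J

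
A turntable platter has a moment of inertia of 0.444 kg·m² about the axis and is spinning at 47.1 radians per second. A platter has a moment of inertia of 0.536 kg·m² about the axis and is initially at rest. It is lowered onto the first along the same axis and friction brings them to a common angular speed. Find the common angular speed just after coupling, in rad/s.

|ω_f| ≈ 21.3 rad/s

The coupling torques are internal; angular momentum about the shared axis is conserved.
Taking A's sense as positive: L = (0.4440)(47.1) = 20.91 kg·m²·rad/s.
Combined I = 0.4440 + 0.5360 = 0.9800 kg·m².
ω_f = L / I = 20.91 / 0.9800 = 21.34 rad/s.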